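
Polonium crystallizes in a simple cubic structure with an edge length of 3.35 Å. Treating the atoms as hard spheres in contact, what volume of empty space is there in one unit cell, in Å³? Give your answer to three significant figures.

17.9 Å³

In a simple cubic lattice atoms touch along the cell edge, so a = 2r, so r = 0.5000a = 1.675 Å.
V_cell = a³ = 37.60 Å³; V_atoms = 1 × (4/3)πr³ = 19.68 Å³.
Empty space = 37.60 − 19.68 = 17.9 Å³.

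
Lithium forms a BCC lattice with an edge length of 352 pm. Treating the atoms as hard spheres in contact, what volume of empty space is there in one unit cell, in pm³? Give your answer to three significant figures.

1.39 × 10^7 pm³

In a BCC lattice atoms touch along the body diagonal, so √3·a = 4r, so r = 0.4330a = 152.4 pm.
V_cell = a³ = 4.361 × 10^7 pm³; V_atoms = 2 × (4/3)πr³ = 2.967 × 10^7 pm³.
Empty space = 4.361 × 10^7 − 2.967 × 10^7 = 1.39 × 10^7 pm³.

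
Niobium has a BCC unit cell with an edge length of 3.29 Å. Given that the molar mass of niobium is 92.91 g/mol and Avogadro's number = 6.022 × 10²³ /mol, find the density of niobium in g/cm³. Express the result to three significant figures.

8.66 g/cm³

A BCC unit cell contains Z = 2 atoms.
Cell volume: a³ = (3.29 Å)³ = (3.290 × 10^-8 cm)³ = 3.561 × 10^-23 cm³.
ρ = Z·M/(N_A·a³) = 2 × 92.91 / (6.022 × 10²³ × 3.561 × 10^-23) = 8.665 g/cm³.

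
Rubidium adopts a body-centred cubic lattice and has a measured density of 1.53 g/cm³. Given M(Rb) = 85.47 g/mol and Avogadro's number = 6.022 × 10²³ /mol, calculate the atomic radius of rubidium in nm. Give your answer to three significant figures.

0.247 nm

For a BCC cell (Z = 2), a³ = Z·M/(N_A·ρ) = 2 × 85.47 / (6.022 × 10²³ × 1.530) = 1.855 × 10^-22 cm³, so a = 5.703 × 10^-8 cm = 0.5703 nm.
Atoms touch along the body diagonal, so √3·a = 4r, so r = 0.4330 × a = 0.247 nm.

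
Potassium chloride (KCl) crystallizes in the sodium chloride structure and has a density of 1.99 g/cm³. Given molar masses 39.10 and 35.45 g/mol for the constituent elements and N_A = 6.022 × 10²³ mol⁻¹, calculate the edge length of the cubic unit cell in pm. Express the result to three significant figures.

M(KCl) = 74.55 g/mol; Z = 4 formula units per cell.
a³ = Z·M/(N_A·ρ) = 4 × 74.55 / (6.022 × 10²³ × 1.99) = 2.488 × 10^-22 cm³, so a = 6.290 × 10^-8 cm = 629 pm.

629 pm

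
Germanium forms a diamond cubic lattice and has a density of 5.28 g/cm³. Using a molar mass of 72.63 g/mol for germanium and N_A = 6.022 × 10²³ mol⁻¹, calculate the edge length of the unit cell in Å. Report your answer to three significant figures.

5.67 Å

With Z = 8 atoms per diamond cubic cell, a³ = Z·M/(N_A·ρ) = 8 × 72.63 / (6.022 × 10²³ × 5.280 g/cm³) = 1.827 × 10^-22 cm³.
a = (1.827 × 10^-22)^(1/3) = 5.675 × 10^-8 cm = 5.67 Å.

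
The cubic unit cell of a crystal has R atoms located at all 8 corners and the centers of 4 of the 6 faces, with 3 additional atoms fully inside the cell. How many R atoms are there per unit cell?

6

Corner atoms are shared by 8 cells (1/8 each), face atoms by 2 (1/2 each), interior atoms are unshared.
Net atoms = 8 × 1/8 + 4 × 1/2 + 3 = 1 + 2 + 3 = 6.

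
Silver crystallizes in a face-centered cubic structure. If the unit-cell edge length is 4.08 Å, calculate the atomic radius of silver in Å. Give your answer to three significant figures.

1.44 Å

In an FCC lattice, atoms touch along the face diagonal, so √2·a = 4r.
r = √2·a/4 = 1.4142 × 4.08 / 4 = 1.44 Å.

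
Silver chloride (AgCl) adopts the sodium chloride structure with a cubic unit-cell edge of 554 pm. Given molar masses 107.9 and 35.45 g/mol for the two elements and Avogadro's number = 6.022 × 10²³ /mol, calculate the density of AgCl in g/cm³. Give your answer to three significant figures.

The sodium chloride structure contains Z = 4 formula units per cell; M(AgCl) = 107.9 + 35.45 = 143.35 g/mol.
a³ = (5.540 × 10^-8 cm)³ = 1.700 × 10^-22 cm³.
ρ = 4 × 143.35 / (6.022 × 10²³ × 1.700 × 10^-22) = 5.600 g/cm³.

5.60 g/cm³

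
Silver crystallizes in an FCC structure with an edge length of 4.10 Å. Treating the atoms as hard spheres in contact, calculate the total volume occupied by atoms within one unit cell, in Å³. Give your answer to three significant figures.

51.0 Å³

In an FCC lattice atoms touch along the face diagonal, so √2·a = 4r, so r = 0.3536a = 1.450 Å.
V_atoms = Z × (4/3)πr³ = 4 × (4/3)π × (1.450)³ = 51.0 Å³.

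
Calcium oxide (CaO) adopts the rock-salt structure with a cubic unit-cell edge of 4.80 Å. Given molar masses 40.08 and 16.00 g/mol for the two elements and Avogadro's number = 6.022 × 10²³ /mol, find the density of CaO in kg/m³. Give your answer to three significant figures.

3370 kg/m³

The rock-salt structure contains Z = 4 formula units per cell; M(CaO) = 40.08 + 16.00 = 56.08 g/mol.
a³ = (4.800 × 10^-8 cm)³ = 1.106 × 10^-22 cm³.
ρ = 4 × 56.08 / (6.022 × 10²³ × 1.106 × 10^-22) = 3.368 g/cm³ = 3370 kg/m³.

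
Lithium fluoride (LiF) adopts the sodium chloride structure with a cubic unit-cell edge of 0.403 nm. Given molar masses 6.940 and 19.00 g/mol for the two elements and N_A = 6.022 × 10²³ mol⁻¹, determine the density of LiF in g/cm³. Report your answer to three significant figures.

The sodium chloride structure contains Z = 4 formula units per cell; M(LiF) = 6.940 + 19.00 = 25.94 g/mol.
a³ = (4.030 × 10^-8 cm)³ = 6.545 × 10^-23 cm³.
ρ = 4 × 25.94 / (6.022 × 10²³ × 6.545 × 10^-23) = 2.633 g/cm³.

2.63 g/cm³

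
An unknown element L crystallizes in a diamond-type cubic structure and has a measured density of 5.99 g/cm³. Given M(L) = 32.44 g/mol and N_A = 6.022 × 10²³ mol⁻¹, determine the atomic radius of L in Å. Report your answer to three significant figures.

For a diamond cubic cell (Z = 8), a³ = Z·M/(N_A·ρ) = 8 × 32.44 / (6.022 × 10²³ × 5.990) = 7.195 × 10^-23 cm³, so a = 4.159 × 10^-8 cm = 4.159 Å.
Nearest neighbors lie along the body diagonal with √3·a = 8r, so r = 0.2165 × a = 0.900 Å.

0.900 Å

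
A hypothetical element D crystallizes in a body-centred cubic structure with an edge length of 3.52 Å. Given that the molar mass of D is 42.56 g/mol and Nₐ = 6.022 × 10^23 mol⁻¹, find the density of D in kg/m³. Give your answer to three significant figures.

3240 kg/m³

A BCC unit cell contains Z = 2 atoms.
Cell volume: a³ = (3.52 Å)³ = (3.520 × 10^-8 cm)³ = 4.361 × 10^-23 cm³.
ρ = Z·M/(N_A·a³) = 2 × 42.56 / (6.022 × 10²³ × 4.361 × 10^-23) = 3.241 g/cm³ = 3240 kg/m³.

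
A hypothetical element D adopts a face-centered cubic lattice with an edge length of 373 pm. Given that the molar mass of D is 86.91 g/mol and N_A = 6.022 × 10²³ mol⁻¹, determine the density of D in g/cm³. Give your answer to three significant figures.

11.1 g/cm³

An FCC unit cell contains Z = 4 atoms.
Cell volume: a³ = (373 pm)³ = (3.730 × 10^-8 cm)³ = 5.190 × 10^-23 cm³.
ρ = Z·M/(N_A·a³) = 4 × 86.91 / (6.022 × 10²³ × 5.190 × 10^-23) = 11.12 g/cm³.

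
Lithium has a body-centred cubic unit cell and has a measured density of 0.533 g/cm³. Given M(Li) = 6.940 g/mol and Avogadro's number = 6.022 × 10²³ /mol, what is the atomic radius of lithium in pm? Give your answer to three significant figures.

For a BCC cell (Z = 2), a³ = Z·M/(N_A·ρ) = 2 × 6.940 / (6.022 × 10²³ × 0.5330) = 4.324 × 10^-23 cm³, so a = 3.510 × 10^-8 cm = 351.0 pm.
Atoms touch along the body diagonal, so √3·a = 4r, so r = 0.4330 × a = 152 pm.

152 pm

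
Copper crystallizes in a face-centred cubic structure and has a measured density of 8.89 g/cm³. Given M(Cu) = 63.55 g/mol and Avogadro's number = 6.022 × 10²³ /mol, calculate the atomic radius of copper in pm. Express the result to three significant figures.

For an FCC cell (Z = 4), a³ = Z·M/(N_A·ρ) = 4 × 63.55 / (6.022 × 10²³ × 8.890) = 4.748 × 10^-23 cm³, so a = 3.621 × 10^-8 cm = 362.1 pm.
Atoms touch along the face diagonal, so √2·a = 4r, so r = 0.3536 × a = 128 pm.

128 pm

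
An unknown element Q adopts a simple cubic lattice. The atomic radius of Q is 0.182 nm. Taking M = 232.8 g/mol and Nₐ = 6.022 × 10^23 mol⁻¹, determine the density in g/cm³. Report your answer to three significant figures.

In a simple cubic lattice, atoms touch along the cell edge, so a = 2r, giving a = 0.3640 nm = 3.640 × 10^-8 cm.
With Z = 1, ρ = Z·M/(N_A·a³) = 1 × 232.8 / (6.022 × 10²³ × 4.823 × 10^-23) = 8.016 g/cm³.

8.02 g/cm³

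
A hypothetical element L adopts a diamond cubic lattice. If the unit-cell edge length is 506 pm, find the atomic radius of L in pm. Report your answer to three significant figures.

110 pm

In a diamond cubic lattice, nearest neighbors lie along the body diagonal with √3·a = 8r.
r = √3·a/8 = 1.7321 × 506 / 8 = 110 pm.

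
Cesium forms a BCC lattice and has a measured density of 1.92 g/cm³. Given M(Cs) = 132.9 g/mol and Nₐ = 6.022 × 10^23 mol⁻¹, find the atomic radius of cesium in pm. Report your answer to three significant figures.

265 pm

For a BCC cell (Z = 2), a³ = Z·M/(N_A·ρ) = 2 × 132.9 / (6.022 × 10²³ × 1.920) = 2.299 × 10^-22 cm³, so a = 6.126 × 10^-8 cm = 612.6 pm.
Atoms touch along the body diagonal, so √3·a = 4r, so r = 0.4330 × a = 265 pm.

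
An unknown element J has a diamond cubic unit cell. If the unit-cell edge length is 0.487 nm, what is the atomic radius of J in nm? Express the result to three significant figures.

In a diamond cubic lattice, nearest neighbors lie along the body diagonal with √3·a = 8r.
r = √3·a/8 = 1.7321 × 0.487 / 8 = 0.105 nm.

0.105 nm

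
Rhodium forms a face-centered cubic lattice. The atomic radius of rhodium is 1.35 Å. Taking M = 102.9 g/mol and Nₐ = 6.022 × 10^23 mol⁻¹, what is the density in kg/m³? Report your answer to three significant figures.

12300 kg/m³

In an FCC lattice, atoms touch along the face diagonal, so √2·a = 4r, giving a = 3.818 Å = 3.818 × 10^-8 cm.
With Z = 4, ρ = Z·M/(N_A·a³) = 4 × 102.9 / (6.022 × 10²³ × 5.567 × 10^-23) = 12.28 g/cm³ = 12300 kg/m³.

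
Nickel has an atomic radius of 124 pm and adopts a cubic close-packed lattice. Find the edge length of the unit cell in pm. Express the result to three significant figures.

In an FCC lattice, atoms touch along the face diagonal, so √2·a = 4r.
a = 4r/√2 = 4 × 124 / 1.4142 = 351 pm.

351 pm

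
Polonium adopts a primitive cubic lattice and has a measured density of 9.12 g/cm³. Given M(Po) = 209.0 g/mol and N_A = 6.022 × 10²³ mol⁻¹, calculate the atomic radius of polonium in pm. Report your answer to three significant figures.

For a simple cubic cell (Z = 1), a³ = Z·M/(N_A·ρ) = 1 × 209.0 / (6.022 × 10²³ × 9.120) = 3.805 × 10^-23 cm³, so a = 3.364 × 10^-8 cm = 336.4 pm.
Atoms touch along the cell edge, so a = 2r, so r = 0.5000 × a = 168 pm.

168 pm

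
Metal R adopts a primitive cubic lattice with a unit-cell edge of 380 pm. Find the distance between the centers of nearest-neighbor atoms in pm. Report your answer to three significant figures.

In a simple cubic structure, atoms touch along the cell edge, so a = 2r; the nearest-neighbor distance equals 2r = 1.000·a.
d = 1.000 × 380 = 380 pm.

380 pm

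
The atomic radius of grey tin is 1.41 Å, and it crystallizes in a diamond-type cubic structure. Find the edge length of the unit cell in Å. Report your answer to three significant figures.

6.51 Å

In a diamond cubic lattice, nearest neighbors lie along the body diagonal with √3·a = 8r.
a = 8r/√3 = 8 × 1.41 / 1.7321 = 6.51 Å.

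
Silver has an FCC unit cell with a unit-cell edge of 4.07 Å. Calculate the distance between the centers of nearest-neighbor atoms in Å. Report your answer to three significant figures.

2.88 Å

In an FCC structure, atoms touch along the face diagonal, so √2·a = 4r; the nearest-neighbor distance equals 2r = 0.7071·a.
d = 0.7071 × 4.07 = 2.88 Å.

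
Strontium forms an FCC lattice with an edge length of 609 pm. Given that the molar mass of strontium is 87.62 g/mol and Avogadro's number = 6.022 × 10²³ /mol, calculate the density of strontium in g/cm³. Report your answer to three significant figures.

2.58 g/cm³

An FCC unit cell contains Z = 4 atoms.
Cell volume: a³ = (609 pm)³ = (6.090 × 10^-8 cm)³ = 2.259 × 10^-22 cm³.
ρ = Z·M/(N_A·a³) = 4 × 87.62 / (6.022 × 10²³ × 2.259 × 10^-22) = 2.577 g/cm³.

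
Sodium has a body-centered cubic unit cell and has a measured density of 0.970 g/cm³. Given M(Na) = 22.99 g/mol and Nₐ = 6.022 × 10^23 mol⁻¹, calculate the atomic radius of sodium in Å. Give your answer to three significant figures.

1.86 Å

For a BCC cell (Z = 2), a³ = Z·M/(N_A·ρ) = 2 × 22.99 / (6.022 × 10²³ × 0.9700) = 7.871 × 10^-23 cm³, so a = 4.286 × 10^-8 cm = 4.286 Å.
Atoms touch along the body diagonal, so √3·a = 4r, so r = 0.4330 × a = 1.86 Å.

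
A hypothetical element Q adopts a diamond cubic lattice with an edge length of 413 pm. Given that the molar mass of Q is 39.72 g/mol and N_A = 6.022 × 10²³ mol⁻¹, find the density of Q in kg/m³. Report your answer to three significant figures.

A diamond cubic unit cell contains Z = 8 atoms.
Cell volume: a³ = (413 pm)³ = (4.130 × 10^-8 cm)³ = 7.044 × 10^-23 cm³.
ρ = Z·M/(N_A·a³) = 8 × 39.72 / (6.022 × 10²³ × 7.044 × 10^-23) = 7.490 g/cm³ = 7490 kg/m³.

7490 kg/m³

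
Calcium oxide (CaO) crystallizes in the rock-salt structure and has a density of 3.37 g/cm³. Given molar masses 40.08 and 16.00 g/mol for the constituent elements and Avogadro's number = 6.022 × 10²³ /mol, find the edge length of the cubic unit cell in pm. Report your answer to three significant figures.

480 pm

M(CaO) = 56.08 g/mol; Z = 4 formula units per cell.
a³ = Z·M/(N_A·ρ) = 4 × 56.08 / (6.022 × 10²³ × 3.37) = 1.105 × 10^-22 cm³, so a = 4.799 × 10^-8 cm = 480 pm.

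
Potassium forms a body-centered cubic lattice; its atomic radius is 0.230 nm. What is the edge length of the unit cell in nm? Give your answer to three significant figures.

In a BCC lattice, atoms touch along the body diagonal, so √3·a = 4r.
a = 4r/√3 = 4 × 0.230 / 1.7321 = 0.531 nm.

0.531 nm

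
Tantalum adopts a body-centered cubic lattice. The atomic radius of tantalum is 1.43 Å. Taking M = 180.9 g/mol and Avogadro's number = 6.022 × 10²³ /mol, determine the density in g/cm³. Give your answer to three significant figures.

16.7 g/cm³

In a BCC lattice, atoms touch along the body diagonal, so √3·a = 4r, giving a = 3.302 Å = 3.302 × 10^-8 cm.
With Z = 2, ρ = Z·M/(N_A·a³) = 2 × 180.9 / (6.022 × 10²³ × 3.602 × 10^-23) = 16.68 g/cm³.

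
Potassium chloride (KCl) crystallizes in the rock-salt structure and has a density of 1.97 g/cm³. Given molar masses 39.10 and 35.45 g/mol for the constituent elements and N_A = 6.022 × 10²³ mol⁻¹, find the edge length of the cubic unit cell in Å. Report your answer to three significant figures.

M(KCl) = 74.55 g/mol; Z = 4 formula units per cell.
a³ = Z·M/(N_A·ρ) = 4 × 74.55 / (6.022 × 10²³ × 1.97) = 2.514 × 10^-22 cm³, so a = 6.311 × 10^-8 cm = 6.31 Å.

6.31 Å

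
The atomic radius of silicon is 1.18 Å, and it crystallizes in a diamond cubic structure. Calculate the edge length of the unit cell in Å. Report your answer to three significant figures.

In a diamond cubic lattice, nearest neighbors lie along the body diagonal with √3·a = 8r.
a = 8r/√3 = 8 × 1.18 / 1.7321 = 5.45 Å.

5.45 Å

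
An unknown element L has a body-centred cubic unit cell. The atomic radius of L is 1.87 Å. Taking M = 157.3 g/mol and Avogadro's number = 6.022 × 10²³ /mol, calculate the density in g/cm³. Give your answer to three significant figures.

6.49 g/cm³

In a BCC lattice, atoms touch along the body diagonal, so √3·a = 4r, giving a = 4.319 Å = 4.319 × 10^-8 cm.
With Z = 2, ρ = Z·M/(N_A·a³) = 2 × 157.3 / (6.022 × 10²³ × 8.054 × 10^-23) = 6.486 g/cm³.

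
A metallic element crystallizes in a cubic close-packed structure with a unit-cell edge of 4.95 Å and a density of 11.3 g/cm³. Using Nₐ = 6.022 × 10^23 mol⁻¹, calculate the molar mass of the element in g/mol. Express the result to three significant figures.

An FCC cell has Z = 4 atoms; a = 4.950 × 10^-8 cm.
M = ρ·N_A·a³/Z = 11.3 × 6.022 × 10²³ × 1.213 × 10^-22 / 4 = 206 g/mol.

206 g/mol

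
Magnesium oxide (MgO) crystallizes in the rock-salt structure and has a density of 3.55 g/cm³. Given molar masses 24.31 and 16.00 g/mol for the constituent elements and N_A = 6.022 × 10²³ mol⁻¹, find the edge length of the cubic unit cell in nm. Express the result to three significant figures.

0.423 nm

M(MgO) = 40.31 g/mol; Z = 4 formula units per cell.
a³ = Z·M/(N_A·ρ) = 4 × 40.31 / (6.022 × 10²³ × 3.55) = 7.542 × 10^-23 cm³, so a = 4.225 × 10^-8 cm = 0.423 nm.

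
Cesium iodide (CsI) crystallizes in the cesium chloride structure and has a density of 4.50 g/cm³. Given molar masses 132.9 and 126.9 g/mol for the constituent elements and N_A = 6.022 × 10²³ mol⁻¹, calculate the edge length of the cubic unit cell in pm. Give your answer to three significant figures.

M(CsI) = 259.8 g/mol; Z = 1 formula unit per cell.
a³ = Z·M/(N_A·ρ) = 1 × 259.8 / (6.022 × 10²³ × 4.50) = 9.587 × 10^-23 cm³, so a = 4.577 × 10^-8 cm = 458 pm.

458 pm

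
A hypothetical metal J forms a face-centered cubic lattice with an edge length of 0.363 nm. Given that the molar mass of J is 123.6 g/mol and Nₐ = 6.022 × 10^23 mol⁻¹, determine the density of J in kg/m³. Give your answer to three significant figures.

An FCC unit cell contains Z = 4 atoms.
Cell volume: a³ = (0.363 nm)³ = (3.630 × 10^-8 cm)³ = 4.783 × 10^-23 cm³.
ρ = Z·M/(N_A·a³) = 4 × 123.6 / (6.022 × 10²³ × 4.783 × 10^-23) = 17.16 g/cm³ = 17200 kg/m³.

17200 kg/m³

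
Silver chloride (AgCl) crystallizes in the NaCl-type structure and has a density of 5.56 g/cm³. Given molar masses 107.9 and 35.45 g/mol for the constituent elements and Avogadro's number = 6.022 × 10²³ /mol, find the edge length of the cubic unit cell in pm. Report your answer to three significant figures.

M(AgCl) = 143.35 g/mol; Z = 4 formula units per cell.
a³ = Z·M/(N_A·ρ) = 4 × 143.35 / (6.022 × 10²³ × 5.56) = 1.713 × 10^-22 cm³, so a = 5.553 × 10^-8 cm = 555 pm.

555 pm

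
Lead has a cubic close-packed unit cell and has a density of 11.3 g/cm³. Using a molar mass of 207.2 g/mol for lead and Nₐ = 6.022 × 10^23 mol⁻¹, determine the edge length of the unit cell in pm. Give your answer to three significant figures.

With Z = 4 atoms per FCC cell, a³ = Z·M/(N_A·ρ) = 4 × 207.2 / (6.022 × 10²³ × 11.30 g/cm³) = 1.218 × 10^-22 cm³.
a = (1.218 × 10^-22)^(1/3) = 4.957 × 10^-8 cm = 496 pm.

496 pm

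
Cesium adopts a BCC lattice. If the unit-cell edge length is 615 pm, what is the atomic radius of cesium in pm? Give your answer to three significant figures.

In a BCC lattice, atoms touch along the body diagonal, so √3·a = 4r.
r = √3·a/4 = 1.7321 × 615 / 4 = 266 pm.

266 pm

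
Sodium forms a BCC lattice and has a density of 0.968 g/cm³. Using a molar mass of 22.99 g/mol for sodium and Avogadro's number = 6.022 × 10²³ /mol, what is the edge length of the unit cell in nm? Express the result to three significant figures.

With Z = 2 atoms per BCC cell, a³ = Z·M/(N_A·ρ) = 2 × 22.99 / (6.022 × 10²³ × 0.9680 g/cm³) = 7.888 × 10^-23 cm³.
a = (7.888 × 10^-23)^(1/3) = 4.289 × 10^-8 cm = 0.429 nm.

0.429 nm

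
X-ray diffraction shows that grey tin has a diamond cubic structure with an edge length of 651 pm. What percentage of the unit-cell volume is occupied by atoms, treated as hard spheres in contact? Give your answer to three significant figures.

In a diamond cubic lattice nearest neighbors lie along the body diagonal with √3·a = 8r, so r = 0.2165a = 140.9 pm.
Packing fraction = Z·(4/3)πr³ / a³ = 8 × (4/3)π × (140.9)³ / (651)³ = 0.3401 = 34.0%.

34.0%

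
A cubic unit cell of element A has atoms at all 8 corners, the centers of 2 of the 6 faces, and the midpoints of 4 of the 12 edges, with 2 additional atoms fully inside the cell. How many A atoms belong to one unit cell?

Corner atoms are shared by 8 cells (1/8 each), face atoms by 2 (1/2 each), edge atoms by 4 (1/4 each), interior atoms are unshared.
Net atoms = 8 × 1/8 + 2 × 1/2 + 4 × 1/4 + 2 = 1 + 1 + 1 + 2 = 5.

5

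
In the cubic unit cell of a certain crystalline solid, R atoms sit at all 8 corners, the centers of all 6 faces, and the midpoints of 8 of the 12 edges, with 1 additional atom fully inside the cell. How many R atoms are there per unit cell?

7

Corner atoms are shared by 8 cells (1/8 each), face atoms by 2 (1/2 each), edge atoms by 4 (1/4 each), interior atoms are unshared.
Net atoms = 8 × 1/8 + 6 × 1/2 + 8 × 1/4 + 1 = 1 + 3 + 2 + 1 = 7.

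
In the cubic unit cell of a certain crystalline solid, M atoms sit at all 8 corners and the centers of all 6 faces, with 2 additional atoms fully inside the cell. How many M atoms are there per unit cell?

6

Corner atoms are shared by 8 cells (1/8 each), face atoms by 2 (1/2 each), interior atoms are unshared.
Net atoms = 8 × 1/8 + 6 × 1/2 + 2 = 1 + 3 + 2 = 6.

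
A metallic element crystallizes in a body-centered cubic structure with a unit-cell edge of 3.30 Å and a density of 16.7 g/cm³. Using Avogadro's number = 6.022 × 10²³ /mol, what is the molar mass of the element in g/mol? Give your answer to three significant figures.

A BCC cell has Z = 2 atoms; a = 3.300 × 10^-8 cm.
M = ρ·N_A·a³/Z = 16.7 × 6.022 × 10²³ × 3.594 × 10^-23 / 2 = 181 g/mol.

181 g/mol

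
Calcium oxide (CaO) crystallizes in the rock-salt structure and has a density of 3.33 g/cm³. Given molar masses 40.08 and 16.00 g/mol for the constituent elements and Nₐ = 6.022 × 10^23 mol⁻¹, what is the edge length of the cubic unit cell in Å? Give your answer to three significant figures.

4.82 Å

M(CaO) = 56.08 g/mol; Z = 4 formula units per cell.
a³ = Z·M/(N_A·ρ) = 4 × 56.08 / (6.022 × 10²³ × 3.33) = 1.119 × 10^-22 cm³, so a = 4.818 × 10^-8 cm = 4.82 Å.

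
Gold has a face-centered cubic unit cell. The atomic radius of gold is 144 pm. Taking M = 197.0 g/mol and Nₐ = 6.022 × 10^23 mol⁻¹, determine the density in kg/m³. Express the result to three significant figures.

19400 kg/m³

In an FCC lattice, atoms touch along the face diagonal, so √2·a = 4r, giving a = 407.3 pm = 4.073 × 10^-8 cm.
With Z = 4, ρ = Z·M/(N_A·a³) = 4 × 197.0 / (6.022 × 10²³ × 6.757 × 10^-23) = 19.37 g/cm³ = 19400 kg/m³.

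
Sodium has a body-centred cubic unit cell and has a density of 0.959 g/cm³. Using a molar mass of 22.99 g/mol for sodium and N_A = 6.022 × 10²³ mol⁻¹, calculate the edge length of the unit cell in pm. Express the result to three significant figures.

With Z = 2 atoms per BCC cell, a³ = Z·M/(N_A·ρ) = 2 × 22.99 / (6.022 × 10²³ × 0.9590 g/cm³) = 7.962 × 10^-23 cm³.
a = (7.962 × 10^-23)^(1/3) = 4.302 × 10^-8 cm = 430 pm.

430 pm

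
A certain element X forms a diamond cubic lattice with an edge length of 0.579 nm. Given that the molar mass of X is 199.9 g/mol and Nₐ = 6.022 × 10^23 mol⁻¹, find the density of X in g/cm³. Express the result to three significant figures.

A diamond cubic unit cell contains Z = 8 atoms.
Cell volume: a³ = (0.579 nm)³ = (5.790 × 10^-8 cm)³ = 1.941 × 10^-22 cm³.
ρ = Z·M/(N_A·a³) = 8 × 199.9 / (6.022 × 10²³ × 1.941 × 10^-22) = 13.68 g/cm³.

13.7 g/cm³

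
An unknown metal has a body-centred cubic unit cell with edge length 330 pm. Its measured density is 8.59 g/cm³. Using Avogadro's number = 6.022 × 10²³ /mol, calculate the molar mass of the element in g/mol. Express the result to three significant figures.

A BCC cell has Z = 2 atoms; a = 3.300 × 10^-8 cm.
M = ρ·N_A·a³/Z = 8.59 × 6.022 × 10²³ × 3.594 × 10^-23 / 2 = 92.9 g/mol.

92.9 g/mol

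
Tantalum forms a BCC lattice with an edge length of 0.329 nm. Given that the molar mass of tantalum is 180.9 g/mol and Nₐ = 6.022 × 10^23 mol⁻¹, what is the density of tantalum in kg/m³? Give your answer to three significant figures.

16900 kg/m³

A BCC unit cell contains Z = 2 atoms.
Cell volume: a³ = (0.329 nm)³ = (3.290 × 10^-8 cm)³ = 3.561 × 10^-23 cm³.
ρ = Z·M/(N_A·a³) = 2 × 180.9 / (6.022 × 10²³ × 3.561 × 10^-23) = 16.87 g/cm³ = 16900 kg/m³.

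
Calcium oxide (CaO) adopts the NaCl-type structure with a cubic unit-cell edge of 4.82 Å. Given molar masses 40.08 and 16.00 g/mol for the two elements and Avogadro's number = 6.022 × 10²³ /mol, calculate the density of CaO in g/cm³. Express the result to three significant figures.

3.33 g/cm³

The NaCl-type structure contains Z = 4 formula units per cell; M(CaO) = 40.08 + 16.00 = 56.08 g/mol.
a³ = (4.820 × 10^-8 cm)³ = 1.120 × 10^-22 cm³.
ρ = 4 × 56.08 / (6.022 × 10²³ × 1.120 × 10^-22) = 3.326 g/cm³.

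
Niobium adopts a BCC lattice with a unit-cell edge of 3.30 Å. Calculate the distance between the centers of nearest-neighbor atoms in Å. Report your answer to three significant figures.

2.86 Å

In a BCC structure, atoms touch along the body diagonal, so √3·a = 4r; the nearest-neighbor distance equals 2r = 0.8660·a.
d = 0.8660 × 3.30 = 2.86 Å.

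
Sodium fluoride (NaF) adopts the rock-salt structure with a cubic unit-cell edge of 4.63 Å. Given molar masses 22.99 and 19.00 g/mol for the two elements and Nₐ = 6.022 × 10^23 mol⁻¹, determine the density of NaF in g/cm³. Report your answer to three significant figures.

The rock-salt structure contains Z = 4 formula units per cell; M(NaF) = 22.99 + 19.00 = 41.99 g/mol.
a³ = (4.630 × 10^-8 cm)³ = 9.925 × 10^-23 cm³.
ρ = 4 × 41.99 / (6.022 × 10²³ × 9.925 × 10^-23) = 2.810 g/cm³.

2.81 g/cm³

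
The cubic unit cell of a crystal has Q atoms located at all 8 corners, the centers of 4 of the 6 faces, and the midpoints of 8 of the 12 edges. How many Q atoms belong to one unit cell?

Corner atoms are shared by 8 cells (1/8 each), face atoms by 2 (1/2 each), edge atoms by 4 (1/4 each).
Net atoms = 8 × 1/8 + 4 × 1/2 + 8 × 1/4 = 1 + 2 + 2 = 5.

5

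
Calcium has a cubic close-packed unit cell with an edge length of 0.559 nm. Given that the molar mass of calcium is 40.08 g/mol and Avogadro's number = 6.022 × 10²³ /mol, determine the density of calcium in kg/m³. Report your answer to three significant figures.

1520 kg/m³

An FCC unit cell contains Z = 4 atoms.
Cell volume: a³ = (0.559 nm)³ = (5.590 × 10^-8 cm)³ = 1.747 × 10^-22 cm³.
ρ = Z·M/(N_A·a³) = 4 × 40.08 / (6.022 × 10²³ × 1.747 × 10^-22) = 1.524 g/cm³ = 1520 kg/m³.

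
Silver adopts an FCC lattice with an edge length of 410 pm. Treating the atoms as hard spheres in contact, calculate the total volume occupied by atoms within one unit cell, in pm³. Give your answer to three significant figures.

5.10 × 10^7 pm³

In an FCC lattice atoms touch along the face diagonal, so √2·a = 4r, so r = 0.3536a = 145.0 pm.
V_atoms = Z × (4/3)πr³ = 4 × (4/3)π × (145.0)³ = 5.10 × 10^7 pm³.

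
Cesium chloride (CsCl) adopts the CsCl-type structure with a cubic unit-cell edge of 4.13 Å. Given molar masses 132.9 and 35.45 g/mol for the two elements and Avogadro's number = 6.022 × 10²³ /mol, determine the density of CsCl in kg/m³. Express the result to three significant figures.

The CsCl-type structure contains Z = 1 formula unit per cell; M(CsCl) = 132.9 + 35.45 = 168.35 g/mol.
a³ = (4.130 × 10^-8 cm)³ = 7.044 × 10^-23 cm³.
ρ = 1 × 168.35 / (6.022 × 10²³ × 7.044 × 10^-23) = 3.968 g/cm³ = 3970 kg/m³.

3970 kg/m³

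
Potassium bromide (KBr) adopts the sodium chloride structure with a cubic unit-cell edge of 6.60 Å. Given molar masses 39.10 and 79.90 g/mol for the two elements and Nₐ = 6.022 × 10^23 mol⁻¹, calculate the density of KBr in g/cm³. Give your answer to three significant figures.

The sodium chloride structure contains Z = 4 formula units per cell; M(KBr) = 39.10 + 79.90 = 119.0 g/mol.
a³ = (6.600 × 10^-8 cm)³ = 2.875 × 10^-22 cm³.
ρ = 4 × 119.0 / (6.022 × 10²³ × 2.875 × 10^-22) = 2.749 g/cm³.

2.75 g/cm³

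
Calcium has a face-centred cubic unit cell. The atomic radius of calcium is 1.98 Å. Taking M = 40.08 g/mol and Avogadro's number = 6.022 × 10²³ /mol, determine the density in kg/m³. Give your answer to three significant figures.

1520 kg/m³

In an FCC lattice, atoms touch along the face diagonal, so √2·a = 4r, giving a = 5.600 Å = 5.600 × 10^-8 cm.
With Z = 4, ρ = Z·M/(N_A·a³) = 4 × 40.08 / (6.022 × 10²³ × 1.756 × 10^-22) = 1.516 g/cm³ = 1520 kg/m³.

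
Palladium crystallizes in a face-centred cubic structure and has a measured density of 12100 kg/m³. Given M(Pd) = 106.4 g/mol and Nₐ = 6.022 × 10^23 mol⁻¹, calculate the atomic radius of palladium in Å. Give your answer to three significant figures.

1.37 Å

For an FCC cell (Z = 4), a³ = Z·M/(N_A·ρ) = 4 × 106.4 / (6.022 × 10²³ × 12.10) = 5.841 × 10^-23 cm³, so a = 3.880 × 10^-8 cm = 3.880 Å.
Atoms touch along the face diagonal, so √2·a = 4r, so r = 0.3536 × a = 1.37 Å.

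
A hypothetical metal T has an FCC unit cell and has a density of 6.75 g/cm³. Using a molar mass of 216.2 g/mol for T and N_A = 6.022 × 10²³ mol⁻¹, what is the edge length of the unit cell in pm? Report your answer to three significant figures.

With Z = 4 atoms per FCC cell, a³ = Z·M/(N_A·ρ) = 4 × 216.2 / (6.022 × 10²³ × 6.750 g/cm³) = 2.128 × 10^-22 cm³.
a = (2.128 × 10^-22)^(1/3) = 5.970 × 10^-8 cm = 597 pm.

597 pm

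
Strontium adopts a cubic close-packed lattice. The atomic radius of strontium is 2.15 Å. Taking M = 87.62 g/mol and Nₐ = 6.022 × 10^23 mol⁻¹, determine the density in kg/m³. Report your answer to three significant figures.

In an FCC lattice, atoms touch along the face diagonal, so √2·a = 4r, giving a = 6.081 Å = 6.081 × 10^-8 cm.
With Z = 4, ρ = Z·M/(N_A·a³) = 4 × 87.62 / (6.022 × 10²³ × 2.249 × 10^-22) = 2.588 g/cm³ = 2590 kg/m³.

2590 kg/m³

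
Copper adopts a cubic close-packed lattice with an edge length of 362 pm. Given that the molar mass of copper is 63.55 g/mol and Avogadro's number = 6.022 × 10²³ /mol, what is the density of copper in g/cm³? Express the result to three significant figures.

8.90 g/cm³

An FCC unit cell contains Z = 4 atoms.
Cell volume: a³ = (362 pm)³ = (3.620 × 10^-8 cm)³ = 4.744 × 10^-23 cm³.
ρ = Z·M/(N_A·a³) = 4 × 63.55 / (6.022 × 10²³ × 4.744 × 10^-23) = 8.898 g/cm³.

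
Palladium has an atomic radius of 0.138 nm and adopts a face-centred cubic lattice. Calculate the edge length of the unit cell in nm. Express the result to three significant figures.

0.390 nm

In an FCC lattice, atoms touch along the face diagonal, so √2·a = 4r.
a = 4r/√2 = 4 × 0.138 / 1.4142 = 0.390 nm.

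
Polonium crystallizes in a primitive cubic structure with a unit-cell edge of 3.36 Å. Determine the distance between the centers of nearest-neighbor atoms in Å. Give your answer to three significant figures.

3.36 Å

In a simple cubic structure, atoms touch along the cell edge, so a = 2r; the nearest-neighbor distance equals 2r = 1.000·a.
d = 1.000 × 3.36 = 3.36 Å.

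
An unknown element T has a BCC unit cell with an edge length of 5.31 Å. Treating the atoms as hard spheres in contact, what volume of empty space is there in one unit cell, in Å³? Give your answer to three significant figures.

In a BCC lattice atoms touch along the body diagonal, so √3·a = 4r, so r = 0.4330a = 2.299 Å.
V_cell = a³ = 149.7 Å³; V_atoms = 2 × (4/3)πr³ = 101.8 Å³.
Empty space = 149.7 − 101.8 = 47.9 Å³.

47.9 Å³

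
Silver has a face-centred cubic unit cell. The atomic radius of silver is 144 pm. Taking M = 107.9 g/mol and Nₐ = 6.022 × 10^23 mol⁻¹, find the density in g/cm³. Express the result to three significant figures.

10.6 g/cm³

In an FCC lattice, atoms touch along the face diagonal, so √2·a = 4r, giving a = 407.3 pm = 4.073 × 10^-8 cm.
With Z = 4, ρ = Z·M/(N_A·a³) = 4 × 107.9 / (6.022 × 10²³ × 6.757 × 10^-23) = 10.61 g/cm³.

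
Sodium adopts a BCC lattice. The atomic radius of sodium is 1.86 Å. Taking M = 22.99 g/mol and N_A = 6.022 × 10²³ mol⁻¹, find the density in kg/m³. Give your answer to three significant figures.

In a BCC lattice, atoms touch along the body diagonal, so √3·a = 4r, giving a = 4.295 Å = 4.295 × 10^-8 cm.
With Z = 2, ρ = Z·M/(N_A·a³) = 2 × 22.99 / (6.022 × 10²³ × 7.926 × 10^-23) = 0.9634 g/cm³ = 963 kg/m³.

963 kg/m³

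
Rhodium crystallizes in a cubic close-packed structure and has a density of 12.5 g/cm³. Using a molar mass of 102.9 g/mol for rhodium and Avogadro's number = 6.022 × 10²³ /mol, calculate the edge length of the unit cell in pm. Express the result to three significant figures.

380 pm

With Z = 4 atoms per FCC cell, a³ = Z·M/(N_A·ρ) = 4 × 102.9 / (6.022 × 10²³ × 12.50 g/cm³) = 5.468 × 10^-23 cm³.
a = (5.468 × 10^-23)^(1/3) = 3.796 × 10^-8 cm = 380 pm.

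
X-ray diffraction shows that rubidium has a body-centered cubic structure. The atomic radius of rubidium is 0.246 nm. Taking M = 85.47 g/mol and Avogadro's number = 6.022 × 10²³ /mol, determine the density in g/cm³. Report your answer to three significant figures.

1.55 g/cm³

In a BCC lattice, atoms touch along the body diagonal, so √3·a = 4r, giving a = 0.5681 nm = 5.681 × 10^-8 cm.
With Z = 2, ρ = Z·M/(N_A·a³) = 2 × 85.47 / (6.022 × 10²³ × 1.834 × 10^-22) = 1.548 g/cm³.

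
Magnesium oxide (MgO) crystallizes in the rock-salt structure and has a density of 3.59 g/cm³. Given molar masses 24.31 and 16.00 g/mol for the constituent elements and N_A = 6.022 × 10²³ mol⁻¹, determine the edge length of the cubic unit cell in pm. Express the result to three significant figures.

421 pm

M(MgO) = 40.31 g/mol; Z = 4 formula units per cell.
a³ = Z·M/(N_A·ρ) = 4 × 40.31 / (6.022 × 10²³ × 3.59) = 7.458 × 10^-23 cm³, so a = 4.209 × 10^-8 cm = 421 pm.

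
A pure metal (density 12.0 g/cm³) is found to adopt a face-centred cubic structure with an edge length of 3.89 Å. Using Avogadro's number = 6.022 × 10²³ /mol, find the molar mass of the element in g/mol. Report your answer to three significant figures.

An FCC cell has Z = 4 atoms; a = 3.890 × 10^-8 cm.
M = ρ·N_A·a³/Z = 12.0 × 6.022 × 10²³ × 5.886 × 10^-23 / 4 = 106 g/mol.

106 g/mol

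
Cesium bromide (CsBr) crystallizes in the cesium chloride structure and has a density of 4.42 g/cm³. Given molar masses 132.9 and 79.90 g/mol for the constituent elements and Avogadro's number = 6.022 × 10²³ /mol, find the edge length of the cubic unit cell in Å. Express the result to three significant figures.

4.31 Å

M(CsBr) = 212.8 g/mol; Z = 1 formula unit per cell.
a³ = Z·M/(N_A·ρ) = 1 × 212.8 / (6.022 × 10²³ × 4.42) = 7.995 × 10^-23 cm³, so a = 4.308 × 10^-8 cm = 4.31 Å.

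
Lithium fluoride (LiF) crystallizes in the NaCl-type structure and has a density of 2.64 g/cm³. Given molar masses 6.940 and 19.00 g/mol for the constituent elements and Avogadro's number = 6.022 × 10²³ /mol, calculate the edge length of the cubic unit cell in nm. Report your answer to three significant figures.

M(LiF) = 25.94 g/mol; Z = 4 formula units per cell.
a³ = Z·M/(N_A·ρ) = 4 × 25.94 / (6.022 × 10²³ × 2.64) = 6.527 × 10^-23 cm³, so a = 4.026 × 10^-8 cm = 0.403 nm.

0.403 nm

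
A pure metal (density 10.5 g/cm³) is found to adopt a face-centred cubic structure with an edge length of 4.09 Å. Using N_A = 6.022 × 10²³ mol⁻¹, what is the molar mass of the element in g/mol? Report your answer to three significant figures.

An FCC cell has Z = 4 atoms; a = 4.090 × 10^-8 cm.
M = ρ·N_A·a³/Z = 10.5 × 6.022 × 10²³ × 6.842 × 10^-23 / 4 = 108 g/mol.

108 g/mol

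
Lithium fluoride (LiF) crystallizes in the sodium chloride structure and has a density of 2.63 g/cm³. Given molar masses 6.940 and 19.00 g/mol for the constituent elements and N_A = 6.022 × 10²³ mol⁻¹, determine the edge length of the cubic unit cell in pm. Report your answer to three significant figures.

M(LiF) = 25.94 g/mol; Z = 4 formula units per cell.
a³ = Z·M/(N_A·ρ) = 4 × 25.94 / (6.022 × 10²³ × 2.63) = 6.551 × 10^-23 cm³, so a = 4.031 × 10^-8 cm = 403 pm.

403 pm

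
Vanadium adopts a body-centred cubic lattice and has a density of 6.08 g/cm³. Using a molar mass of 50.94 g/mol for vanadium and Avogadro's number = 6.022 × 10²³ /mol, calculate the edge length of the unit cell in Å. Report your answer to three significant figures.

3.03 Å

With Z = 2 atoms per BCC cell, a³ = Z·M/(N_A·ρ) = 2 × 50.94 / (6.022 × 10²³ × 6.080 g/cm³) = 2.783 × 10^-23 cm³.
a = (2.783 × 10^-23)^(1/3) = 3.030 × 10^-8 cm = 3.03 Å.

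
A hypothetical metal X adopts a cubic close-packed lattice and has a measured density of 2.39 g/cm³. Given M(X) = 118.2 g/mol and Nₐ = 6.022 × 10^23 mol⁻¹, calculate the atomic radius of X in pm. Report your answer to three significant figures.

For an FCC cell (Z = 4), a³ = Z·M/(N_A·ρ) = 4 × 118.2 / (6.022 × 10²³ × 2.390) = 3.285 × 10^-22 cm³, so a = 6.900 × 10^-8 cm = 690.0 pm.
Atoms touch along the face diagonal, so √2·a = 4r, so r = 0.3536 × a = 244 pm.

244 pm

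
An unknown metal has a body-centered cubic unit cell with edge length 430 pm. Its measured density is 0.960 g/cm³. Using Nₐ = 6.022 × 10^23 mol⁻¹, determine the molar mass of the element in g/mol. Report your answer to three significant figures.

23.0 g/mol

A BCC cell has Z = 2 atoms; a = 4.300 × 10^-8 cm.
M = ρ·N_A·a³/Z = 0.960 × 6.022 × 10²³ × 7.951 × 10^-23 / 2 = 23.0 g/mol.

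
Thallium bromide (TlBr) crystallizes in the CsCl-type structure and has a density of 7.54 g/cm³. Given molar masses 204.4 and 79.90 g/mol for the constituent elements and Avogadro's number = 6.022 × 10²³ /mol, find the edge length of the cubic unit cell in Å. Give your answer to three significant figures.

3.97 Å

M(TlBr) = 284.3 g/mol; Z = 1 formula unit per cell.
a³ = Z·M/(N_A·ρ) = 1 × 284.3 / (6.022 × 10²³ × 7.54) = 6.261 × 10^-23 cm³, so a = 3.971 × 10^-8 cm = 3.97 Å.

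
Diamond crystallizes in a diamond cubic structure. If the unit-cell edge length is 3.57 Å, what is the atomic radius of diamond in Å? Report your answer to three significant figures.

0.773 Å

In a diamond cubic lattice, nearest neighbors lie along the body diagonal with √3·a = 8r.
r = √3·a/8 = 1.7321 × 3.57 / 8 = 0.773 Å.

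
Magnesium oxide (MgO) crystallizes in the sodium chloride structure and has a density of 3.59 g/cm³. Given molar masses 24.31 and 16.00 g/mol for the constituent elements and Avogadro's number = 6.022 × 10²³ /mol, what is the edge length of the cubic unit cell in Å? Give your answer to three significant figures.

4.21 Å

M(MgO) = 40.31 g/mol; Z = 4 formula units per cell.
a³ = Z·M/(N_A·ρ) = 4 × 40.31 / (6.022 × 10²³ × 3.59) = 7.458 × 10^-23 cm³, so a = 4.209 × 10^-8 cm = 4.21 Å.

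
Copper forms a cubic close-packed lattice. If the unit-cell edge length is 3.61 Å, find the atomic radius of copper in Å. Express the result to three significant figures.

In an FCC lattice, atoms touch along the face diagonal, so √2·a = 4r.
r = √2·a/4 = 1.4142 × 3.61 / 4 = 1.28 Å.

1.28 Å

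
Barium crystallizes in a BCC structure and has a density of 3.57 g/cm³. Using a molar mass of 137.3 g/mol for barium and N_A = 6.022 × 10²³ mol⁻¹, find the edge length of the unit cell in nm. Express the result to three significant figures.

With Z = 2 atoms per BCC cell, a³ = Z·M/(N_A·ρ) = 2 × 137.3 / (6.022 × 10²³ × 3.570 g/cm³) = 1.277 × 10^-22 cm³.
a = (1.277 × 10^-22)^(1/3) = 5.036 × 10^-8 cm = 0.504 nm.

0.504 nm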